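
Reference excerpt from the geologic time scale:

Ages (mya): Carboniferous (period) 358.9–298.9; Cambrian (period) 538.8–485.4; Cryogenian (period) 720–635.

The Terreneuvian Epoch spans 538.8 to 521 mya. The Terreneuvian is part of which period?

Cambrian

The Terreneuvian (538.8–521 Ma) lies entirely within 538.8–485.4 Ma, the Cambrian Period.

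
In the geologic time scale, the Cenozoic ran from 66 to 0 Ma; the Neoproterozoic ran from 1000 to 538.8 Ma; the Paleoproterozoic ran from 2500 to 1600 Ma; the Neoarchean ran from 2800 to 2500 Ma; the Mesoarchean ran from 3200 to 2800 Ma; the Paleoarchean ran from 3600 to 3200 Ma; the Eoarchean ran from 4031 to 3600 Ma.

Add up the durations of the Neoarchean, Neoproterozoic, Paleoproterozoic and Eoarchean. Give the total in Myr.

2092.2 million years

Duration is start − end for each: (2800 − 2500) + (1000 − 538.8) + (2500 − 1600) + (4031 − 3600).
That is 300 + 461.2 + 900 + 431, which totals 2092.2 million years.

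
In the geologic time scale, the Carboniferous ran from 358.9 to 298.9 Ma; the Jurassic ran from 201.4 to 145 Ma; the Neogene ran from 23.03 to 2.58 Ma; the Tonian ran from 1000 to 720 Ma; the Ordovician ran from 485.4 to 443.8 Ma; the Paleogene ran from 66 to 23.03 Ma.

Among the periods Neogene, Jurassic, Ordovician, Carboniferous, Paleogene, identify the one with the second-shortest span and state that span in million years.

Ordovician, 41.6 million years

Durations: Neogene 20.45; Jurassic 56.4; Ordovician 41.6; Carboniferous 60; Paleogene 42.97 Myr.
Sorted shortest-first: Neogene (20.45), Ordovician (41.6), Paleogene (42.97), Jurassic (56.4), Carboniferous (60).
The second shortest is Ordovician at 41.6 Myr.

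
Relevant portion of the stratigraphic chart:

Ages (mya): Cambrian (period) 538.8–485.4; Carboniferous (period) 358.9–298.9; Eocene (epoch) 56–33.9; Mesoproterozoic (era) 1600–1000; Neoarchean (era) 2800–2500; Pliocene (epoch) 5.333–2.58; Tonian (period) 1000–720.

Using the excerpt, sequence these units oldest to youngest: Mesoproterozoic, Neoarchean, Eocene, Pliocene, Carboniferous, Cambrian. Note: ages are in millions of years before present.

The oldest of these is Neoarchean (starts 2800 Ma) and the youngest is Pliocene (ends 2.58 Ma).
In between, by decreasing start age: Mesoproterozoic (1600), Cambrian (538.8), Carboniferous (358.9), Eocene (56).

Neoarchean, Mesoproterozoic, Cambrian, Carboniferous, Eocene, Pliocene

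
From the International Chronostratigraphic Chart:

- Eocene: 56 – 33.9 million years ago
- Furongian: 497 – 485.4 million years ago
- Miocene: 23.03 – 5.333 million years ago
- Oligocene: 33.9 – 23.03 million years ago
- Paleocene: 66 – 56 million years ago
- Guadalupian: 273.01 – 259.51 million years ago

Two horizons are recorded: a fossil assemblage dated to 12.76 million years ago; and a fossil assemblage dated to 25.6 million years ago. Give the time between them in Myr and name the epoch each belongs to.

12.84 million years apart; the first in the Miocene, the second in the Oligocene

Elapsed time: 25.6 − 12.76 = 12.84 Myr.
12.76 Ma lies within 23.03–5.333 Ma: Miocene.
25.6 Ma lies within 33.9–23.03 Ma: Oligocene.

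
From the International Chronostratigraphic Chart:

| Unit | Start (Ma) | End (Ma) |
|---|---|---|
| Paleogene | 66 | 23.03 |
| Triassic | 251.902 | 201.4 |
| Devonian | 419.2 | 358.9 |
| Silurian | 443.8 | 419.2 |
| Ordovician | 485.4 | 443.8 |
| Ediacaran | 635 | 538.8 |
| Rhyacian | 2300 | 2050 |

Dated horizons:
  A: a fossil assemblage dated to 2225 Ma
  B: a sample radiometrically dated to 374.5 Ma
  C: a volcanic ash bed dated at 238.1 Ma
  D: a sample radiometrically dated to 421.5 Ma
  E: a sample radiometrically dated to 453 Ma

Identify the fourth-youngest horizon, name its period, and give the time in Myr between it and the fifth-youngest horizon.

Sorted youngest-first by Ma: C (238.1), B (374.5), D (421.5), E (453), A (2225).
The fourth youngest is E at 453 Ma, which lies in 485.4–443.8 Ma: the Ordovician.
The fifth youngest is A at 2225 Ma; separation = |453 − 2225| = 1772 Myr.

E, in the Ordovician; 1772 million years to A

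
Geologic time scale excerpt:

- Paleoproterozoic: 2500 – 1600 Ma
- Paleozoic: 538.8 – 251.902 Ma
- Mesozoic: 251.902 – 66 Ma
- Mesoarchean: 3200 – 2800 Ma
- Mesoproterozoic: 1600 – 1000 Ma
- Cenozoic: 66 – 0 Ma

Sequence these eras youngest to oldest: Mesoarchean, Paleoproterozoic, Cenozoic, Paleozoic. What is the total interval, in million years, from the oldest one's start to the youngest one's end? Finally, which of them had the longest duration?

Start ages (Ma): Mesoarchean 3200, Paleoproterozoic 2500, Paleozoic 538.8, Cenozoic 66.
Ordered youngest to oldest: Cenozoic, Paleozoic, Paleoproterozoic, Mesoarchean.
Span = 3200 − 0 = 3200 Myr.
Durations: Mesoarchean 400, Paleozoic 286.898, Cenozoic 66, Paleoproterozoic 900 → longest is Paleoproterozoic (900 Myr).

Cenozoic, Paleozoic, Paleoproterozoic, Mesoarchean; total span 3200 Myr; longest is Paleoproterozoic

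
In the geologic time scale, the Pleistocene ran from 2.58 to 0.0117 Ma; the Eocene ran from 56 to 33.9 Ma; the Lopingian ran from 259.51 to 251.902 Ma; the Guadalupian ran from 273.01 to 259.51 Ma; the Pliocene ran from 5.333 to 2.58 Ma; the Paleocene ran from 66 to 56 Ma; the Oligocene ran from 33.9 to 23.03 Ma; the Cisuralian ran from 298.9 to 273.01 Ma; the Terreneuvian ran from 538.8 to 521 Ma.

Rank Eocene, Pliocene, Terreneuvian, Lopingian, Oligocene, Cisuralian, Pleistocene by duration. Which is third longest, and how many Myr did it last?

Terreneuvian, 17.8 million years

Start − end for each: Eocene 56 − 33.9 = 22.1; Pliocene 5.333 − 2.58 = 2.753; Terreneuvian 538.8 − 521 = 17.8; Lopingian 259.51 − 251.902 = 7.608; Oligocene 33.9 − 23.03 = 10.87; Cisuralian 298.9 − 273.01 = 25.89; Pleistocene 2.58 − 0.0117 = 2.5683.
Ranking these from longest: Cisuralian > Eocene > Terreneuvian > Oligocene > Lopingian > Pliocene > Pleistocene.
Position 3 in that ranking is Terreneuvian, which lasted 17.8 Myr.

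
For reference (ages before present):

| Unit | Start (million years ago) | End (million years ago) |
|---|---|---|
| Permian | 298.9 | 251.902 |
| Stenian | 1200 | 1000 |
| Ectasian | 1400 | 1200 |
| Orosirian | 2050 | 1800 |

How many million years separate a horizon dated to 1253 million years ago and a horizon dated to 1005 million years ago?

248 million years

1253 − 1005 = 248 million years.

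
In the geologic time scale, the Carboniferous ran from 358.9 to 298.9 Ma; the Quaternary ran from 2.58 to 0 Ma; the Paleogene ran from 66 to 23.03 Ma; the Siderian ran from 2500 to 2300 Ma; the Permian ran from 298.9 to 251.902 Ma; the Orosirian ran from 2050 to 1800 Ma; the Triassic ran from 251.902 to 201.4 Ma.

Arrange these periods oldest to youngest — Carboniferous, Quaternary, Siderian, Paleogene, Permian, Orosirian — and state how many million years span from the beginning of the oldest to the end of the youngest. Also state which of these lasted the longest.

Siderian, Orosirian, Carboniferous, Permian, Paleogene, Quaternary; total span 2500 Myr; longest is Orosirian

Start ages (Ma): Siderian 2500, Orosirian 2050, Carboniferous 358.9, Permian 298.9, Paleogene 66, Quaternary 2.58.
Ordered oldest to youngest: Siderian, Orosirian, Carboniferous, Permian, Paleogene, Quaternary.
Span = 2500 − 0 = 2500 Myr.
Durations: Paleogene 42.97, Carboniferous 60, Siderian 200, Quaternary 2.58, Orosirian 250, Permian 46.998 → longest is Orosirian (250 Myr).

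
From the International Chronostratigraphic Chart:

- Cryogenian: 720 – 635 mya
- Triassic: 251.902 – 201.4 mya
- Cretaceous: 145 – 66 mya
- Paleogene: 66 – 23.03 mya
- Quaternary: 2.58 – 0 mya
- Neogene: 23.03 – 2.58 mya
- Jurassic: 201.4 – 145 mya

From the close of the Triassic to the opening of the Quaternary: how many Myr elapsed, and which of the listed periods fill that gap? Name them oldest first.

198.82 million years; Jurassic, Cretaceous, Paleogene, Neogene

End of Triassic = 201.4 Ma; start of Quaternary = 2.58 Ma.
Gap = 201.4 − 2.58 = 198.82 Myr.
Periods wholly inside 201.4–2.58 Ma: Jurassic (201.4–145), Cretaceous (145–66), Paleogene (66–23.03), Neogene (23.03–2.58).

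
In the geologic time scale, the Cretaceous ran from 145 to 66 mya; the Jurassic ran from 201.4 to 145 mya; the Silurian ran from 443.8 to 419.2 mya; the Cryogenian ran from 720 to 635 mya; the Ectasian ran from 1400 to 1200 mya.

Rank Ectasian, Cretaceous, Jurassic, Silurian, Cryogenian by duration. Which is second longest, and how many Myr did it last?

Start − end for each: Ectasian 1400 − 1200 = 200; Cretaceous 145 − 66 = 79; Jurassic 201.4 − 145 = 56.4; Silurian 443.8 − 419.2 = 24.6; Cryogenian 720 − 635 = 85.
Ranking these from longest: Ectasian > Cryogenian > Cretaceous > Jurassic > Silurian.
Position 2 in that ranking is Cryogenian, which lasted 85 Myr.

Cryogenian, 85 million years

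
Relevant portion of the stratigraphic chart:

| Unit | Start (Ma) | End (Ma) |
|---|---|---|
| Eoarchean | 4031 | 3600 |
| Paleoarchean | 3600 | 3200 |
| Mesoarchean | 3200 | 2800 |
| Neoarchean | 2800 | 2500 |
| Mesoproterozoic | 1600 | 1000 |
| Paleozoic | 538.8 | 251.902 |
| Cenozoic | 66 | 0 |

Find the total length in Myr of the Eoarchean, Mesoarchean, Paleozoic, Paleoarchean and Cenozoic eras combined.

Duration is start − end for each: (4031 − 3600) + (3200 − 2800) + (538.8 − 251.902) + (3600 − 3200) + (66 − 0).
That is 431 + 400 + 286.898 + 400 + 66, which totals 1583.898 million years.

1583.898 million years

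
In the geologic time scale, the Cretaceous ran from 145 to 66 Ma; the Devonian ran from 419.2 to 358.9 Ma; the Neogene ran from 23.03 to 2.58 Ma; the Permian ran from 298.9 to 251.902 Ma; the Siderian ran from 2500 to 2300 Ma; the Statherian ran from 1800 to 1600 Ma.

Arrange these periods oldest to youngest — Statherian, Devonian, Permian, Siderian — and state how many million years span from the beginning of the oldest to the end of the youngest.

Siderian → Statherian → Devonian → Permian; total span 2248.098 Myr

From the excerpt: Statherian 1800–1600; Devonian 419.2–358.9; Permian 298.9–251.902; Siderian 2500–2300 (Ma).
Larger Ma is earlier, so the oldest is Siderian and the youngest is Permian; oldest to youngest: Siderian, Statherian, Devonian, Permian.
Oldest start 2500 minus youngest end 251.902 gives 2248.098 Myr overall.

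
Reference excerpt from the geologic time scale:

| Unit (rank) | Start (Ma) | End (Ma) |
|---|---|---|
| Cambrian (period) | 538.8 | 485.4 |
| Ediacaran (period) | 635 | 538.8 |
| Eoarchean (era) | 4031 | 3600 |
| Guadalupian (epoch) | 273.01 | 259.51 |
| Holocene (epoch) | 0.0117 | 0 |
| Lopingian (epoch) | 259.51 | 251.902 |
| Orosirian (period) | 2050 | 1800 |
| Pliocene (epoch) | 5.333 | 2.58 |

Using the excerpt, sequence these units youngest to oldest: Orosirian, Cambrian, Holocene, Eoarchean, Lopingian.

Sorting by start age (ascending Ma, since larger Ma = older): Holocene began 0.0117, Lopingian began 259.51, Cambrian began 538.8, Orosirian began 2050, Eoarchean began 4031.

Holocene, Lopingian, Cambrian, Orosirian, Eoarchean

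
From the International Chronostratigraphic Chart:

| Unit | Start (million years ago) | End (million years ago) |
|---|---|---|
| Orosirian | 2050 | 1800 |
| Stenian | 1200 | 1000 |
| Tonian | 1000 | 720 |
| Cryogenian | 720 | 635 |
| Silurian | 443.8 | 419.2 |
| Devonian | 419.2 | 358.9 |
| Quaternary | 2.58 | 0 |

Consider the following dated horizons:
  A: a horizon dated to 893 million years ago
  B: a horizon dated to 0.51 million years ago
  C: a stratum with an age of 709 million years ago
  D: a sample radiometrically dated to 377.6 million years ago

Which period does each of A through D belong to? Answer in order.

A — Tonian; B — Quaternary; C — Cryogenian; D — Devonian

A: 893 Ma lies in 1000–720 Ma, so Tonian.
B: 0.51 Ma lies in 2.58–0 Ma, so Quaternary.
C: 709 Ma lies in 720–635 Ma, so Cryogenian.
D: 377.6 Ma lies in 419.2–358.9 Ma, so Devonian.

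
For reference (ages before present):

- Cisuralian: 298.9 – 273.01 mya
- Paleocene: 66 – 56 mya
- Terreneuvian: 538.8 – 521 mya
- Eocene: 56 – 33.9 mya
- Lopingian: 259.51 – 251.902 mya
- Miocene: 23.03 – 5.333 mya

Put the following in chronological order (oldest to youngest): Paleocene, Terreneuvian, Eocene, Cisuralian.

Terreneuvian → Cisuralian → Paleocene → Eocene

Sorting by start age (descending Ma, since larger Ma = older): Terreneuvian start 538.8, Cisuralian start 298.9, Paleocene start 66, Eocene start 56.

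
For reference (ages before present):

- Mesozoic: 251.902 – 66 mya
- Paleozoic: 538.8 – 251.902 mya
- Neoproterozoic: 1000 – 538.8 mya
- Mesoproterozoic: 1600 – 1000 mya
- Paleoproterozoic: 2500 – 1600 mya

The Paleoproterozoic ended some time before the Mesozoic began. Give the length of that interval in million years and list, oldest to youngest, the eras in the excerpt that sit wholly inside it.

1348.098 million years; Mesoproterozoic, Neoproterozoic, Paleozoic

End of Paleoproterozoic = 1600 Ma; start of Mesozoic = 251.902 Ma.
Gap = 1600 − 251.902 = 1348.098 Myr.
Eras wholly inside 1600–251.902 Ma: Mesoproterozoic (1600–1000), Neoproterozoic (1000–538.8), Paleozoic (538.8–251.902).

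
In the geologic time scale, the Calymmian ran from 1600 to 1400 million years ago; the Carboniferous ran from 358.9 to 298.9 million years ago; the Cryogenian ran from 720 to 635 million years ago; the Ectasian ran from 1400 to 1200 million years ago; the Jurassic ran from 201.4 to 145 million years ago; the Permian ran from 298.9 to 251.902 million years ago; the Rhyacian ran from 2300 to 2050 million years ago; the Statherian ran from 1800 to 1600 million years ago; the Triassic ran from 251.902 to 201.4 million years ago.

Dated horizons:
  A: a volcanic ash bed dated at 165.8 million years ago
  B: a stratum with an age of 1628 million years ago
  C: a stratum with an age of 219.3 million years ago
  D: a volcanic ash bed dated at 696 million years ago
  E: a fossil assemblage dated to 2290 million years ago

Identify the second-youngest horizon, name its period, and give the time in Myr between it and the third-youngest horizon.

C, in the Triassic; 476.7 million years to D

Smaller Ma means younger, so youngest first: A 165.8 < C 219.3 < D 696 < B 1628 < E 2290.
Counting 2 along gives C (219.3 Ma); the excerpt puts that inside the Triassic, 251.902–201.4 Ma.
Next in line is D (696 Ma), and 696 − 219.3 = 476.7 Myr.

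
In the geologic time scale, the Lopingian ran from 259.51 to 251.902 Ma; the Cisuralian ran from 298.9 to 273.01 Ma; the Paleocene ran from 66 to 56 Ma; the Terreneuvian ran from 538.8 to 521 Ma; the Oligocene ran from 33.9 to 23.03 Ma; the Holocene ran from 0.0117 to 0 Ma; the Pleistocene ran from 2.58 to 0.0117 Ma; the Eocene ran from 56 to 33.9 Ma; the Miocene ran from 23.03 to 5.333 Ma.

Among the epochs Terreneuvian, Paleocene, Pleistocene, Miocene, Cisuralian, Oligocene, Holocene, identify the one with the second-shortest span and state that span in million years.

Pleistocene, 2.5683 million years

Start − end for each: Terreneuvian 538.8 − 521 = 17.8; Paleocene 66 − 56 = 10; Pleistocene 2.58 − 0.0117 = 2.5683; Miocene 23.03 − 5.333 = 17.697; Cisuralian 298.9 − 273.01 = 25.89; Oligocene 33.9 − 23.03 = 10.87; Holocene 0.0117 − 0 = 0.0117.
Ranking these from shortest: Holocene < Pleistocene < Paleocene < Oligocene < Miocene < Terreneuvian < Cisuralian.
Position 2 in that ranking is Pleistocene, which lasted 2.5683 Myr.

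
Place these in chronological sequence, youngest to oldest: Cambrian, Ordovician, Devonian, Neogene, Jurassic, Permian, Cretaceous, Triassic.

Neogene → Cretaceous → Jurassic → Triassic → Permian → Devonian → Ordovician → Cambrian

Group by era (each group listed oldest first) — Paleozoic: Cambrian, Ordovician, Devonian, Permian; Mesozoic: Triassic, Jurassic, Cretaceous; Cenozoic: Neogene. The eras run Paleozoic → Mesozoic → Cenozoic. Concatenating the groups in that era order and then reversing gives youngest to oldest.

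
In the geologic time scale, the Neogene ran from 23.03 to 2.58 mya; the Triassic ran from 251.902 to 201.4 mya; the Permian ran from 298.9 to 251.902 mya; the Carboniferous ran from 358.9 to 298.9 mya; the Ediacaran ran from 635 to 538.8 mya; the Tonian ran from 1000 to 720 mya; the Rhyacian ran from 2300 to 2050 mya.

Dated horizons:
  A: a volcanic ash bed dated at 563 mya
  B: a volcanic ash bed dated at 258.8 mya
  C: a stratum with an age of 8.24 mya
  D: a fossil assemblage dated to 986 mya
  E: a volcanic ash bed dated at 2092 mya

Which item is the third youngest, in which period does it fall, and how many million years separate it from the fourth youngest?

A, in the Ediacaran; 423 million years to D

Smaller Ma means younger, so youngest first: C 8.24 < B 258.8 < A 563 < D 986 < E 2092.
Counting 3 along gives A (563 Ma); the excerpt puts that inside the Ediacaran, 635–538.8 Ma.
Next in line is D (986 Ma), and 986 − 563 = 423 Myr.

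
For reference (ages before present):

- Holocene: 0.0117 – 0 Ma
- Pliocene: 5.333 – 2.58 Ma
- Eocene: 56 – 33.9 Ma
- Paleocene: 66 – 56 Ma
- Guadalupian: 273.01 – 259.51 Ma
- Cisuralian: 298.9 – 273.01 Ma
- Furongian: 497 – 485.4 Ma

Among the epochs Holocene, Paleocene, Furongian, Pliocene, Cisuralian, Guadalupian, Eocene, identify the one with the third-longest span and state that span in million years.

Guadalupian, 13.5 million years

Durations: Holocene 0.0117; Paleocene 10; Furongian 11.6; Pliocene 2.753; Cisuralian 25.89; Guadalupian 13.5; Eocene 22.1 Myr.
Sorted longest-first: Cisuralian (25.89), Eocene (22.1), Guadalupian (13.5), Furongian (11.6), Paleocene (10), Pliocene (2.753), Holocene (0.0117).
The third longest is Guadalupian at 13.5 Myr.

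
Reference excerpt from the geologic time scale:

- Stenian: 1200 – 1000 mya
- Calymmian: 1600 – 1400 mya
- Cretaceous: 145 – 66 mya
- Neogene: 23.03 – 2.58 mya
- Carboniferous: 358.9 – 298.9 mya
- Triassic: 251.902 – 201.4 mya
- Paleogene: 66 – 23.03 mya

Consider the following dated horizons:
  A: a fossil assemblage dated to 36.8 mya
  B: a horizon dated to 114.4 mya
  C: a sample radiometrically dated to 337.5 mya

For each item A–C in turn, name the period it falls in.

A — Paleogene; B — Cretaceous; C — Carboniferous

Match each age against the start–end ranges in the excerpt: A = 36.8 Ma → Paleogene (66–23.03); B = 114.4 Ma → Cretaceous (145–66); C = 337.5 Ma → Carboniferous (358.9–298.9).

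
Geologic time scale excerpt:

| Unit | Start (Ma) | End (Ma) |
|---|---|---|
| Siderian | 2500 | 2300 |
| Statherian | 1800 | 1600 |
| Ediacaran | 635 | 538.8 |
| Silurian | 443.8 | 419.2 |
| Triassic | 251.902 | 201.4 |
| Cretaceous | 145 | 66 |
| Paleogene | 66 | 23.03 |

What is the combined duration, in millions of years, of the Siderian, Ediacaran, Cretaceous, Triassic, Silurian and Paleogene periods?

493.272 million years

Duration is start − end for each: (2500 − 2300) + (635 − 538.8) + (145 − 66) + (251.902 − 201.4) + (443.8 − 419.2) + (66 − 23.03).
That is 200 + 96.2 + 79 + 50.502 + 24.6 + 42.97, which totals 493.272 million years.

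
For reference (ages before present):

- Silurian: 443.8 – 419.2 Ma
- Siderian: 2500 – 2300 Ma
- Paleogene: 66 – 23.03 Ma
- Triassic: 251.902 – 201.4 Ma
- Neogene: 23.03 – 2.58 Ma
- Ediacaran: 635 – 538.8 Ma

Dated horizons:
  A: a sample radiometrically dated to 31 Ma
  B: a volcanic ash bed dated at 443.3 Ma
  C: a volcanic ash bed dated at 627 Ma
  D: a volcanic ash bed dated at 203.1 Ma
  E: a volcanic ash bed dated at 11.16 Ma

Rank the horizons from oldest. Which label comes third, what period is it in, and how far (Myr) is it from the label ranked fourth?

D, in the Triassic; 172.1 million years to A

Larger Ma means older, so oldest first: C 627 > B 443.3 > D 203.1 > A 31 > E 11.16.
Counting 3 along gives D (203.1 Ma); the excerpt puts that inside the Triassic, 251.902–201.4 Ma.
Next in line is A (31 Ma), and 203.1 − 31 = 172.1 Myr.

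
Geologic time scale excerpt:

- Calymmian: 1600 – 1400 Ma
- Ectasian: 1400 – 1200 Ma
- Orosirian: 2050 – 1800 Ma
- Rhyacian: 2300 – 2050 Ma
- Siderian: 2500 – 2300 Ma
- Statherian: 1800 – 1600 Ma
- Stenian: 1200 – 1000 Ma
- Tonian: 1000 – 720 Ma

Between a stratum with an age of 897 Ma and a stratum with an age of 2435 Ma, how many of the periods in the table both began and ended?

6

2435 Ma sits inside the Siderian (2500–2300) and 897 Ma inside the Tonian (1000–720); neither of those is wholly between the two dates.
The listed periods lying completely between them are Rhyacian, Orosirian, Statherian, Calymmian, Ectasian, Stenian — 6 in all.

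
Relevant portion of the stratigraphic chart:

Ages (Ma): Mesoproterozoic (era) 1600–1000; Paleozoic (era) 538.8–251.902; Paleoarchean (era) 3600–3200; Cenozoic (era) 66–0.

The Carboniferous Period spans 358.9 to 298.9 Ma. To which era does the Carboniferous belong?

Paleozoic

The Carboniferous (358.9–298.9 Ma) lies entirely within 538.8–251.902 Ma, the Paleozoic Era.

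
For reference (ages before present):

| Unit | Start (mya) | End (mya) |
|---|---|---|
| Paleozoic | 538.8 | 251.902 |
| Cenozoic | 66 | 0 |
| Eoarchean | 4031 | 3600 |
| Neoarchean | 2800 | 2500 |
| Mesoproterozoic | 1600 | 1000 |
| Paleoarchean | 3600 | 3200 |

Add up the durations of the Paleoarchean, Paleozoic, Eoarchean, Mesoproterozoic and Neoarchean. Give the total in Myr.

Each duration: Paleoarchean = 400; Paleozoic = 286.898; Eoarchean = 431; Mesoproterozoic = 600; Neoarchean = 300.
Sum: 400 + 286.898 + 431 + 600 + 300 = 2017.898 Myr.

2017.898 million years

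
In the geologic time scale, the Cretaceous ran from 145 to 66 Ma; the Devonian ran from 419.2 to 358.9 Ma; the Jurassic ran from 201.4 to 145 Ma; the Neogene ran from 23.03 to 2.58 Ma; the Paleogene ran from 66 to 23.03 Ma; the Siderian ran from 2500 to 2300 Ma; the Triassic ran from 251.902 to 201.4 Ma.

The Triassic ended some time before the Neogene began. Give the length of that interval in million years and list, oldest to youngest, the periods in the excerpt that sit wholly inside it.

178.37 million years; Jurassic, Cretaceous, Paleogene

The Triassic closes at 201.4 Ma and the Neogene opens at 23.03 Ma, so the interval is 201.4 − 23.03 = 178.37 Myr.
A period fits inside if it starts at or after 201.4 Ma and ends at or before 23.03 Ma; oldest first that gives Jurassic, Cretaceous, Paleogene.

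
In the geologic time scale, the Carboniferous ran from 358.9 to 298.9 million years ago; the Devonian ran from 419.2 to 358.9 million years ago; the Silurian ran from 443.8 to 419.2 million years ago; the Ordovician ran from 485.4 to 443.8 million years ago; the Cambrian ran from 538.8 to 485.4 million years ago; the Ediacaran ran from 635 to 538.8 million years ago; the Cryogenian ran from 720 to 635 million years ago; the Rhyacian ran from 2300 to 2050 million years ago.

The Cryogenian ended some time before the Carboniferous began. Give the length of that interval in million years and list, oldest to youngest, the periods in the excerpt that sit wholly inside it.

The Cryogenian closes at 635 Ma and the Carboniferous opens at 358.9 Ma, so the interval is 635 − 358.9 = 276.1 Myr.
A period fits inside if it starts at or after 635 Ma and ends at or before 358.9 Ma; oldest first that gives Ediacaran, Cambrian, Ordovician, Silurian, Devonian.

276.1 million years; Ediacaran, Cambrian, Ordovician, Silurian, Devonian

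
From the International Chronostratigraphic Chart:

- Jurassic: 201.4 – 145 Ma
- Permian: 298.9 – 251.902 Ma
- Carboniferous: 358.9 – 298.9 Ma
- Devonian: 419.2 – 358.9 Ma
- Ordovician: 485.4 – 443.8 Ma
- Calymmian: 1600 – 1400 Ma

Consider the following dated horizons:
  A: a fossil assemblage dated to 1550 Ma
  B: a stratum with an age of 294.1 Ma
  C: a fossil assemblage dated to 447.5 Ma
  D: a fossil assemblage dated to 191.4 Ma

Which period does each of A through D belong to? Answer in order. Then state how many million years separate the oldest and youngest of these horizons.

A — Calymmian; B — Permian; C — Ordovician; D — Jurassic; span 1358.6 million years

Match each age against the start–end ranges in the excerpt: A = 1550 Ma → Calymmian (1600–1400); B = 294.1 Ma → Permian (298.9–251.902); C = 447.5 Ma → Ordovician (485.4–443.8); D = 191.4 Ma → Jurassic (201.4–145).
The largest age is 1550 Ma and the smallest is 191.4 Ma; their difference is 1358.6 Myr.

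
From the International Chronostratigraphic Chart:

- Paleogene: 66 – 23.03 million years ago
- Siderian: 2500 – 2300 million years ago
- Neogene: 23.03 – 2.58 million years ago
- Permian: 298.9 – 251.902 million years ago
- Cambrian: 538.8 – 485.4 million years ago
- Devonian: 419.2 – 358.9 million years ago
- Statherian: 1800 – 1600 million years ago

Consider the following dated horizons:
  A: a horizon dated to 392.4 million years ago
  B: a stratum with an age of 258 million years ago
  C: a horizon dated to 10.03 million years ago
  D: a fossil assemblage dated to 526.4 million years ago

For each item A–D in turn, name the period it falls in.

A: 392.4 Ma lies in 419.2–358.9 Ma, so Devonian.
B: 258 Ma lies in 298.9–251.902 Ma, so Permian.
C: 10.03 Ma lies in 23.03–2.58 Ma, so Neogene.
D: 526.4 Ma lies in 538.8–485.4 Ma, so Cambrian.

A — Devonian; B — Permian; C — Neogene; D — Cambrian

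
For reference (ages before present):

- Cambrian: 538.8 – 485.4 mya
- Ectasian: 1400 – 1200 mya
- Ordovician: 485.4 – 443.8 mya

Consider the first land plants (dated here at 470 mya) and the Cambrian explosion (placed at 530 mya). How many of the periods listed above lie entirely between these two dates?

The older date is 530 Ma and the younger is 470 Ma.
No period both begins after 530 Ma and ends before 470 Ma, so the count is 0.

0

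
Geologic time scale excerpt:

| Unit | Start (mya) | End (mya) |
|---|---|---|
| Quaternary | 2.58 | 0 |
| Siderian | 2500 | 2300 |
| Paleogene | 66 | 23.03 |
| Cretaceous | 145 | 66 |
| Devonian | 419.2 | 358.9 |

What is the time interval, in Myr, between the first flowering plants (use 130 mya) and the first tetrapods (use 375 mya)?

375 − 130 = 245 million years.

245 million years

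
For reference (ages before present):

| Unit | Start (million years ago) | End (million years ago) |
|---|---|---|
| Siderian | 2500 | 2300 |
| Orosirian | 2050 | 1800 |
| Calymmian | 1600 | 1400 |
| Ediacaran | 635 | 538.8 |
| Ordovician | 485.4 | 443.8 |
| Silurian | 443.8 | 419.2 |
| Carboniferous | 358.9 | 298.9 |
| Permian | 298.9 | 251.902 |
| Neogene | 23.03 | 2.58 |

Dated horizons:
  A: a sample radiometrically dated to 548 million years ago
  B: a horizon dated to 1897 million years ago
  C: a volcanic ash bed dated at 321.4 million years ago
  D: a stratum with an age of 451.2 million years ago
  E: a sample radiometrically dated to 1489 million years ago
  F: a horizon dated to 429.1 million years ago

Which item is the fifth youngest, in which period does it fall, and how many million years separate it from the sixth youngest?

E, in the Calymmian; 408 million years to B

Sorted youngest-first by Ma: C (321.4), F (429.1), D (451.2), A (548), E (1489), B (1897).
The fifth youngest is E at 1489 Ma, which lies in 1600–1400 Ma: the Calymmian.
The sixth youngest is B at 1897 Ma; separation = |1489 − 1897| = 408 Myr.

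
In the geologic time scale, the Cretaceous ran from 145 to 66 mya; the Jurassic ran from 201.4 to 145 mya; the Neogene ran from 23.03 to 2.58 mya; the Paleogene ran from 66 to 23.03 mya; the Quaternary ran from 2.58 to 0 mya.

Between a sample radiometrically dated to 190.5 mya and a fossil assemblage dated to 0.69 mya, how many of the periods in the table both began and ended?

The older date is 190.5 Ma and the younger is 0.69 Ma.
Periods with start < 190.5 and end > 0.69 Ma: Cretaceous (145–66), Paleogene (66–23.03), Neogene (23.03–2.58).
That is 3 complete periods.

3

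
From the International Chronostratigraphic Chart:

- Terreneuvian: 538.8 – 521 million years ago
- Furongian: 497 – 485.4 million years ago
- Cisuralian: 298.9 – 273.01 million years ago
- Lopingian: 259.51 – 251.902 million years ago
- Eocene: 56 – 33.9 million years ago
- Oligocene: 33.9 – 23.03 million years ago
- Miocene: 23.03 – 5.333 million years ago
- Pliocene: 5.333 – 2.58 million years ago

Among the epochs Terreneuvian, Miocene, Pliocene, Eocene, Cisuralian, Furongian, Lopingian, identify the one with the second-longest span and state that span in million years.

Durations: Terreneuvian 17.8; Miocene 17.697; Pliocene 2.753; Eocene 22.1; Cisuralian 25.89; Furongian 11.6; Lopingian 7.608 Myr.
Sorted longest-first: Cisuralian (25.89), Eocene (22.1), Terreneuvian (17.8), Miocene (17.697), Furongian (11.6), Lopingian (7.608), Pliocene (2.753).
The second longest is Eocene at 22.1 Myr.

Eocene, 22.1 million years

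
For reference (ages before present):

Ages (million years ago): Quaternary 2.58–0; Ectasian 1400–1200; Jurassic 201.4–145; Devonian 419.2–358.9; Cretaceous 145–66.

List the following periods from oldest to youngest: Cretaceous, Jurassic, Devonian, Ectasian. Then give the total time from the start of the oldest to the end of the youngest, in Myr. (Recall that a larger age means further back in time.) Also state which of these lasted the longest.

Ectasian, Devonian, Jurassic, Cretaceous; total span 1334 Myr; longest is Ectasian

Start ages (Ma): Ectasian 1400, Devonian 419.2, Jurassic 201.4, Cretaceous 145.
Ordered oldest to youngest: Ectasian, Devonian, Jurassic, Cretaceous.
Span = 1400 − 66 = 1334 Myr.
Durations: Jurassic 56.4, Devonian 60.3, Cretaceous 79, Ectasian 200 → longest is Ectasian (200 Myr).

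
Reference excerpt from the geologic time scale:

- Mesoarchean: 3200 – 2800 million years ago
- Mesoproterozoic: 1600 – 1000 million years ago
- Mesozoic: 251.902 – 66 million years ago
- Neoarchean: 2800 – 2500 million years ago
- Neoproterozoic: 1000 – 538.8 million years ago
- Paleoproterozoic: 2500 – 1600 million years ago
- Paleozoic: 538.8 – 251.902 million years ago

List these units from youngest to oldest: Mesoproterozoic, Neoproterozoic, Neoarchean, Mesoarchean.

Read off each span (Ma): Mesoproterozoic 1600–1000; Neoproterozoic 1000–538.8; Neoarchean 2800–2500; Mesoarchean 3200–2800.
Larger Ma is older, so oldest→youngest is Mesoarchean, Neoarchean, Mesoproterozoic, Neoproterozoic; reverse it for youngest→oldest.

Neoproterozoic, Mesoproterozoic, Neoarchean, Mesoarchean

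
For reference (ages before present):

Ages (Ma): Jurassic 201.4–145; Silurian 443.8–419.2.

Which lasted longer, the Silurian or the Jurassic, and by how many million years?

Silurian: 443.8 − 419.2 = 24.6 Myr.
Jurassic: 201.4 − 145 = 56.4 Myr.
Difference: 56.4 − 24.6 = 31.8 Myr, so the Jurassic was longer.

Jurassic, by 31.8 million years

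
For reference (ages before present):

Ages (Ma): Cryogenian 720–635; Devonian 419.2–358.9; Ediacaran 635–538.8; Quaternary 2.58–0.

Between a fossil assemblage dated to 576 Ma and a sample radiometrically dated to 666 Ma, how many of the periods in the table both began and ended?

0

Checking each listed span, none has both start < 666 Ma and end > 576 Ma — every period straddles one of the two dates or lies outside them — so the count is 0.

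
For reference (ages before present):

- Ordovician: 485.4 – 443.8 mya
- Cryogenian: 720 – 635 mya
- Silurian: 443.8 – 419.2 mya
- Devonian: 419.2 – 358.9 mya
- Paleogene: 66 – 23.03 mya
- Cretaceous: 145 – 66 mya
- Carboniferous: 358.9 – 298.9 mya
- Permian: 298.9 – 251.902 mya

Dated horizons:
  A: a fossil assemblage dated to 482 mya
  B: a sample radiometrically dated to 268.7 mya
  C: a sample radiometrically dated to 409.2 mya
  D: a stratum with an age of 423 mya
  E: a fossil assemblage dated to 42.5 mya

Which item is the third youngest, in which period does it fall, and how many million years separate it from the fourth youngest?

Smaller Ma means younger, so youngest first: E 42.5 < B 268.7 < C 409.2 < D 423 < A 482.
Counting 3 along gives C (409.2 Ma); the excerpt puts that inside the Devonian, 419.2–358.9 Ma.
Next in line is D (423 Ma), and 423 − 409.2 = 13.8 Myr.

C, in the Devonian; 13.8 million years to D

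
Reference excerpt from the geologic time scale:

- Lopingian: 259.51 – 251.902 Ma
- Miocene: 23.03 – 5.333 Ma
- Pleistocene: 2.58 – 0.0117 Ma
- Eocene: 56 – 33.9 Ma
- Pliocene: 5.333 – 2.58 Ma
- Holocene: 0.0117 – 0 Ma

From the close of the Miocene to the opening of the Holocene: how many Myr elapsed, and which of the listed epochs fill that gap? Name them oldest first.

5.3213 million years; Pliocene, Pleistocene

The Miocene closes at 5.333 Ma and the Holocene opens at 0.0117 Ma, so the interval is 5.333 − 0.0117 = 5.3213 Myr.
An epoch fits inside if it starts at or after 5.333 Ma and ends at or before 0.0117 Ma; oldest first that gives Pliocene, Pleistocene.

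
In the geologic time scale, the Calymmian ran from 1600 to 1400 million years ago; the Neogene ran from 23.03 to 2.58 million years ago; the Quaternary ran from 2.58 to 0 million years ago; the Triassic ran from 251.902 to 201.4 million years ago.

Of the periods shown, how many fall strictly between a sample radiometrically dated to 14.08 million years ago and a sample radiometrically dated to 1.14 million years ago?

0

Checking each listed span, none has both start < 14.08 Ma and end > 1.14 Ma — every period straddles one of the two dates or lies outside them — so the count is 0.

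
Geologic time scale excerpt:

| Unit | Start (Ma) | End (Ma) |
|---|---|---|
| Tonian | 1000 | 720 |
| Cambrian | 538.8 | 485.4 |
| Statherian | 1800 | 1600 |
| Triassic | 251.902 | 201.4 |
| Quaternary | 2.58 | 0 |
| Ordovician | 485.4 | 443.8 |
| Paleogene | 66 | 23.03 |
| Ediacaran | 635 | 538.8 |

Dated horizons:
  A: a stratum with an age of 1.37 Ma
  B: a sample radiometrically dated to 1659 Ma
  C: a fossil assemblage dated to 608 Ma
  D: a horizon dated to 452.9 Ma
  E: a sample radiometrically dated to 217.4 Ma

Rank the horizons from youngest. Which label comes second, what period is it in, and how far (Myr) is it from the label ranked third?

E, in the Triassic; 235.5 million years to D

Sorted youngest-first by Ma: A (1.37), E (217.4), D (452.9), C (608), B (1659).
The second youngest is E at 217.4 Ma, which lies in 251.902–201.4 Ma: the Triassic.
The third youngest is D at 452.9 Ma; separation = |217.4 − 452.9| = 235.5 Myr.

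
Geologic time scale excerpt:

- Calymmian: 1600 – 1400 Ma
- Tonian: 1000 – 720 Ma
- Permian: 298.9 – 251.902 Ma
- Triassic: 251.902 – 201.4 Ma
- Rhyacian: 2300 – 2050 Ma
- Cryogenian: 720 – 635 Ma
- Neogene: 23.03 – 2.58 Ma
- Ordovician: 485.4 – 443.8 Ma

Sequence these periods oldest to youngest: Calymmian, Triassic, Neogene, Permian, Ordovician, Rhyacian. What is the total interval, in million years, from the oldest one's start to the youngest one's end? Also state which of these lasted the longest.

From the excerpt: Calymmian 1600–1400; Triassic 251.902–201.4; Neogene 23.03–2.58; Permian 298.9–251.902; Ordovician 485.4–443.8; Rhyacian 2300–2050 (Ma).
Larger Ma is earlier, so the oldest is Rhyacian and the youngest is Neogene; oldest to youngest: Rhyacian, Calymmian, Ordovician, Permian, Triassic, Neogene.
Oldest start 2300 minus youngest end 2.58 gives 2297.42 Myr overall.
Individual lengths (start − end): Rhyacian 250; Triassic 50.502; Permian 46.998; Neogene 20.45; Ordovician 41.6; Calymmian 200. The largest is Rhyacian at 250 Myr.

Rhyacian, Calymmian, Ordovician, Permian, Triassic, Neogene; total span 2297.42 Myr; longest is Rhyacian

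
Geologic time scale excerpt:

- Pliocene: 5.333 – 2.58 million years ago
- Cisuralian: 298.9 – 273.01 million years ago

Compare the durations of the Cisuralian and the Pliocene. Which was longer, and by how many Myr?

Cisuralian, by 23.137 million years

Cisuralian: 298.9 − 273.01 = 25.89 Myr.
Pliocene: 5.333 − 2.58 = 2.753 Myr.
Difference: 25.89 − 2.753 = 23.137 Myr, so the Cisuralian was longer.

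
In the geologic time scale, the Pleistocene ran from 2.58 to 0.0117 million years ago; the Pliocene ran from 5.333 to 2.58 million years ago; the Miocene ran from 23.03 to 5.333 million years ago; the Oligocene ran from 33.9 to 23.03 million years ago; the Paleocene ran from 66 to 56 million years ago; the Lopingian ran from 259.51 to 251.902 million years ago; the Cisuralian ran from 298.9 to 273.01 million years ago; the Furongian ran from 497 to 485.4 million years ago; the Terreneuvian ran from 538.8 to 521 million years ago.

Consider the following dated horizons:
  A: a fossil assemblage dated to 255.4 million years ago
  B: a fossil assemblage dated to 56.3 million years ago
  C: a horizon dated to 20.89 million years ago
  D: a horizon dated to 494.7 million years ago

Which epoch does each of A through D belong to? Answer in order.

Match each age against the start–end ranges in the excerpt: A = 255.4 Ma → Lopingian (259.51–251.902); B = 56.3 Ma → Paleocene (66–56); C = 20.89 Ma → Miocene (23.03–5.333); D = 494.7 Ma → Furongian (497–485.4).

A — Lopingian; B — Paleocene; C — Miocene; D — Furongian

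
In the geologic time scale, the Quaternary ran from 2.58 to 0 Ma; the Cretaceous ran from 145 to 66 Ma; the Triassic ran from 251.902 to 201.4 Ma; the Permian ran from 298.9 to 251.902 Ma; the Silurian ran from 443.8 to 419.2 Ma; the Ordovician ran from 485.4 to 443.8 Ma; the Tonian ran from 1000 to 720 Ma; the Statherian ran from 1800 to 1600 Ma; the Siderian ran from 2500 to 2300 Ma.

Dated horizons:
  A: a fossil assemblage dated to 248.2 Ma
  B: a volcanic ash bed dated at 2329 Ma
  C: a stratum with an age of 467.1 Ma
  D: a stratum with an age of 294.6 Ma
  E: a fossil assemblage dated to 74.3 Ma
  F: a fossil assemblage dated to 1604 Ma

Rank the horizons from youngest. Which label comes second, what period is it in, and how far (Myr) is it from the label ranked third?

A, in the Triassic; 46.4 million years to D

Sorted youngest-first by Ma: E (74.3), A (248.2), D (294.6), C (467.1), F (1604), B (2329).
The second youngest is A at 248.2 Ma, which lies in 251.902–201.4 Ma: the Triassic.
The third youngest is D at 294.6 Ma; separation = |248.2 − 294.6| = 46.4 Myr.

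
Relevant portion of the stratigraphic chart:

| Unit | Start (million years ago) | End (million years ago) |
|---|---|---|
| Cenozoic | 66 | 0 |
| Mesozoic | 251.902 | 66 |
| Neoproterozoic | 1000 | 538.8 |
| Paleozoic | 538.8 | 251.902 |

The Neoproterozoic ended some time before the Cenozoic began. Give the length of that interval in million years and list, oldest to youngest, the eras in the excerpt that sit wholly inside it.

472.8 million years; Paleozoic, Mesozoic

End of Neoproterozoic = 538.8 Ma; start of Cenozoic = 66 Ma.
Gap = 538.8 − 66 = 472.8 Myr.
Eras wholly inside 538.8–66 Ma: Paleozoic (538.8–251.902), Mesozoic (251.902–66).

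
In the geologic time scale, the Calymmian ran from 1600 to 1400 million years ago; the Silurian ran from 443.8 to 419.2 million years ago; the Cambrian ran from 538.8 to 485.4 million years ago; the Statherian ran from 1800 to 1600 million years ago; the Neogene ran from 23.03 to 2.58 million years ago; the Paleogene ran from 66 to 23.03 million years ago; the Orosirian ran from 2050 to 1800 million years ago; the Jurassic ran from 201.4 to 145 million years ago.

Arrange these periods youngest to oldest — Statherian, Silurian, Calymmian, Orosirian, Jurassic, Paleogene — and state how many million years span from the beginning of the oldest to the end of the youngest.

Paleogene, Jurassic, Silurian, Calymmian, Statherian, Orosirian; total span 2026.97 Myr

From the excerpt: Statherian 1800–1600; Silurian 443.8–419.2; Calymmian 1600–1400; Orosirian 2050–1800; Jurassic 201.4–145; Paleogene 66–23.03 (Ma).
Larger Ma is earlier, so the oldest is Orosirian and the youngest is Paleogene; youngest to oldest: Paleogene, Jurassic, Silurian, Calymmian, Statherian, Orosirian.
Oldest start 2050 minus youngest end 23.03 gives 2026.97 Myr overall.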